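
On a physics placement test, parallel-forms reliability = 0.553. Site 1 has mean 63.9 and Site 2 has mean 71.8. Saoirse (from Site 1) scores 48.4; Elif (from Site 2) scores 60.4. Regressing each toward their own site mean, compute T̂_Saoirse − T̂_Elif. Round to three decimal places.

-10.167

T̂_Saoirse = 0.553(48.4) + 0.447(63.9) = 55.32850
T̂_Elif = 0.553(60.4) + 0.447(71.8) = 65.49580
Difference = 55.32850 − 65.49580 = -10.16730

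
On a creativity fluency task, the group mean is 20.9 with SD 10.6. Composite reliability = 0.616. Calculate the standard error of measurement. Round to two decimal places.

SEM = SD · √(1 − ρ) = 10.6 × √0.384 = 10.6 × 0.6197 = 6.569

6.57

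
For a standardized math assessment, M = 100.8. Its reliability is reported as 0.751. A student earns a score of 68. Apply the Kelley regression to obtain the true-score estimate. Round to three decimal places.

76.167

Regress the observed score toward the mean by the unreliability: T̂ = 0.751·68 + 0.249·100.8 = 51.068 + 25.0992 = 76.1672.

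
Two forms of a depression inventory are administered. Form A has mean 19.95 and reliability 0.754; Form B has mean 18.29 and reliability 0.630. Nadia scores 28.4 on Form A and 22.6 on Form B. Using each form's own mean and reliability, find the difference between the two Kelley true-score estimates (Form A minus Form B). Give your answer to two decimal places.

T̂_A = 0.754(28.4) + 0.246(19.95) = 26.3213
T̂_B = 0.630(22.6) + 0.370(18.29) = 21.0053
T̂_A − T̂_B = 5.3160

5.32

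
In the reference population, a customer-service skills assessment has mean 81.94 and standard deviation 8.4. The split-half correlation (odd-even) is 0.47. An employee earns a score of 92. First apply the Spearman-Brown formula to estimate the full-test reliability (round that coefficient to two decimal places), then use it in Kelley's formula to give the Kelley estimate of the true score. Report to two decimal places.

88.38

Spearman-Brown: ρ = 2r/(1 + r) = 2(0.47)/(1 + 0.47) = 0.940/1.47 = 0.6395 → 0.64
T̂ = ρX + (1 − ρ)μ
  = 0.64 × 92 + 0.36 × 81.94
  = 58.88 + 29.4984
  = 88.378
  ≈ 88.38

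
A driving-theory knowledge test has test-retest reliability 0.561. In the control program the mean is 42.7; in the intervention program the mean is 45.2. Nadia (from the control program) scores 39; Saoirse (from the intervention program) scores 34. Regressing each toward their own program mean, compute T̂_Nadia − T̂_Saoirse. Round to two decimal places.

T̂_Nadia = 0.561(39) + 0.439(42.7) = 40.6243
T̂_Saoirse = 0.561(34) + 0.439(45.2) = 38.9168
Difference = 40.6243 − 38.9168 = 1.7075

1.71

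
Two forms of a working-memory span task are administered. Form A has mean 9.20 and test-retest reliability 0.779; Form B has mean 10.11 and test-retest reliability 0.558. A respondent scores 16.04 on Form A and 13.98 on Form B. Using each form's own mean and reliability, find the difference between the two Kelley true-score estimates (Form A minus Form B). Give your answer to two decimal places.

T̂_A = 0.779(16.04) + 0.221(9.20) = 14.5284
T̂_B = 0.558(13.98) + 0.442(10.11) = 12.2695
T̂_A − T̂_B = 2.2589

2.26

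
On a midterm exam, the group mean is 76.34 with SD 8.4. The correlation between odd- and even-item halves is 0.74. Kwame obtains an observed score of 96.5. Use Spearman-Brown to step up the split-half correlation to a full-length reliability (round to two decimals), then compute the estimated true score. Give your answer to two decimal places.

Spearman-Brown: ρ = 2r/(1 + r) = 2(0.74)/(1 + 0.74) = 1.480/1.74 = 0.8506 → 0.85
T̂ = ρX + (1 − ρ)μ
  = 0.85 × 96.5 + 0.15 × 76.34
  = 82.025 + 11.4510
  = 93.476
  ≈ 93.48

93.48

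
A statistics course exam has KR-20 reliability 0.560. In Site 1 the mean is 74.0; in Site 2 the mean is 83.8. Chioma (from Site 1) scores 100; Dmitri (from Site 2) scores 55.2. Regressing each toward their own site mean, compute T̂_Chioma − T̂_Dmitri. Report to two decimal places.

T̂_Chioma = 0.560(100) + 0.440(74.0) = 88.5600
T̂_Dmitri = 0.560(55.2) + 0.440(83.8) = 67.7840
Difference = 88.5600 − 67.7840 = 20.7760

20.78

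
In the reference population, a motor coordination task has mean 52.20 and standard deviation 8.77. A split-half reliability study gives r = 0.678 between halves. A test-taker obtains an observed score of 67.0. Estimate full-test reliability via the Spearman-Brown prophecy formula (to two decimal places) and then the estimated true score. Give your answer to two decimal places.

64.19

Spearman-Brown: ρ = 2r/(1 + r) = 2(0.678)/(1 + 0.678) = 1.3560/1.678 = 0.8081 → 0.81
T̂ = ρX + (1 − ρ)μ
  = 0.81 × 67.0 + 0.19 × 52.20
  = 54.270 + 9.9180
  = 64.188
  ≈ 64.19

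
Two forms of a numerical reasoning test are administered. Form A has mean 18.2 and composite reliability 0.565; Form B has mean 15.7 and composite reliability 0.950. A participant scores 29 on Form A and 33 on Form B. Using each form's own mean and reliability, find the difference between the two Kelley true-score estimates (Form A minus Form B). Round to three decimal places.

T̂_A = 0.565(29) + 0.435(18.2) = 24.30200
T̂_B = 0.950(33) + 0.050(15.7) = 32.13500
T̂_A − T̂_B = -7.83300

-7.833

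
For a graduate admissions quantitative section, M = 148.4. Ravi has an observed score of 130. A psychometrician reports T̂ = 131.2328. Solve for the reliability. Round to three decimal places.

0.933

T̂ = ρX + (1 − ρ)μ  ⇒  T̂ − μ = ρ(X − μ)
ρ = (T̂ − μ)/(X − μ) = (131.2328 − 148.4) / (130 − 148.4) = -17.1672 / -18.4 = 0.93300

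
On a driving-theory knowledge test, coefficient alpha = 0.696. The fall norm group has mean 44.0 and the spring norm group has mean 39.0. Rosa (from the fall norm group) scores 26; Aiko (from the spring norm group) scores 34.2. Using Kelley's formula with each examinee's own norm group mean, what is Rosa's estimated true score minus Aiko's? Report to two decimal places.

-4.19

T̂_Rosa = 0.696(26) + 0.304(44.0) = 31.4720
T̂_Aiko = 0.696(34.2) + 0.304(39.0) = 35.6592
Difference = 31.4720 − 35.6592 = -4.1872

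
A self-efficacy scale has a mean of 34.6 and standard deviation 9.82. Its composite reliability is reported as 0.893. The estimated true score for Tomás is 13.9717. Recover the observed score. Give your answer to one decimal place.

T̂ = ρX + (1 − ρ)μ  ⇒  X = (T̂ − (1 − ρ)μ) / ρ
X = (13.9717 − 0.107 × 34.6) / 0.893 = (13.9717 − 3.7022) / 0.893 = 10.2695 / 0.893 = 11.500

11.5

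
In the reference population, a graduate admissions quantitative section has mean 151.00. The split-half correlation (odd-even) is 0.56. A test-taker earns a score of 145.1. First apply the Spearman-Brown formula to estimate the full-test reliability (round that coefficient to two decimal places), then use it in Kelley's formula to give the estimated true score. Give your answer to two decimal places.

146.75

Spearman-Brown: ρ = 2r/(1 + r) = 2(0.56)/(1 + 0.56) = 1.120/1.56 = 0.7179 → 0.72
T̂ = ρX + (1 − ρ)μ
  = 0.72 × 145.1 + 0.28 × 151.00
  = 104.472 + 42.2800
  = 146.752
  ≈ 146.75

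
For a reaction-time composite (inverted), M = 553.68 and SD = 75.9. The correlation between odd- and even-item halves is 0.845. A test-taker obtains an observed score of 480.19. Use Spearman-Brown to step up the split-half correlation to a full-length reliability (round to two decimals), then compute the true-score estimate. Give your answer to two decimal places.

Spearman-Brown: ρ = 2r/(1 + r) = 2(0.845)/(1 + 0.845) = 1.6900/1.845 = 0.9160 → 0.92
T̂ = 0.92(480.19) + 0.08(553.68) = 441.7748 + 44.2944 = 486.069 → 486.07

486.07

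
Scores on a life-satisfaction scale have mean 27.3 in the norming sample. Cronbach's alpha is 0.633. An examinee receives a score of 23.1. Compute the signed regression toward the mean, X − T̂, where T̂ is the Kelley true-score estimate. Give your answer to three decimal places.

-1.541

T̂ = ρX + (1 − ρ)μ
  = 0.633 × 23.1 + 0.367 × 27.3
  = 14.6223 + 10.0191
  = 24.64140
  ≈ 24.6414
X − T̂ = 23.1 − 24.6414 = -1.5414 → -1.541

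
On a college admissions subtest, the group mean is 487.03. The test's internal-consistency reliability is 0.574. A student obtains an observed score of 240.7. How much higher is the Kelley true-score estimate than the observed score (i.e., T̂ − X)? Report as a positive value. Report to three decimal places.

104.937

Weight the observed score by reliability and the mean by (1 − reliability): T̂ = 0.574·240.7 + 0.426·487.03 = 138.1618 + 207.47478 = 345.63658.
T̂ − X = 345.6366 − 240.7 = 104.9366 → 104.937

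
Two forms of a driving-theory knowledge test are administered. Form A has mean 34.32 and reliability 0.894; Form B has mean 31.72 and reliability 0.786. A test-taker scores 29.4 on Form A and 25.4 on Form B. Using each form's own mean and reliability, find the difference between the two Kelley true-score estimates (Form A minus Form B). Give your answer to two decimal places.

3.17

T̂_A = 0.894(29.4) + 0.106(34.32) = 29.9215
T̂_B = 0.786(25.4) + 0.214(31.72) = 26.7525
T̂_A − T̂_B = 3.1690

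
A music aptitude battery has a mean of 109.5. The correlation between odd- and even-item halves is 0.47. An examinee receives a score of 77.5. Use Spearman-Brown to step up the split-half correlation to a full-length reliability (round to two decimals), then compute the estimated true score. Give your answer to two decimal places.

89.02

Spearman-Brown: ρ = 2r/(1 + r) = 2(0.47)/(1 + 0.47) = 0.940/1.47 = 0.6395 → 0.64
Kelley's formula gives T̂ = 0.64·77.5 + 0.36·109.5 = 49.600 + 39.420 = 89.020.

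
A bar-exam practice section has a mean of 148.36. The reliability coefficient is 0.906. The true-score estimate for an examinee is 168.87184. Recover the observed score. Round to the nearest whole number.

171

T̂ = ρX + (1 − ρ)μ  ⇒  X = (T̂ − (1 − ρ)μ) / ρ
X = (168.87184 − 0.094 × 148.36) / 0.906 = (168.87184 − 13.94584) / 0.906 = 154.92600 / 0.906 = 171.00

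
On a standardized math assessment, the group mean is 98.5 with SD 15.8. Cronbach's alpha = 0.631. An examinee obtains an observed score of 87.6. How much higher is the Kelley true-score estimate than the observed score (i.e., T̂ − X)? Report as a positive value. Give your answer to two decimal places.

T̂ = ρX + (1 − ρ)μ
  = 0.631 × 87.6 + 0.369 × 98.5
  = 55.2756 + 36.3465
  = 91.6221
  ≈ 91.622
T̂ − X = 91.622 − 87.6 = 4.022 → 4.02

4.02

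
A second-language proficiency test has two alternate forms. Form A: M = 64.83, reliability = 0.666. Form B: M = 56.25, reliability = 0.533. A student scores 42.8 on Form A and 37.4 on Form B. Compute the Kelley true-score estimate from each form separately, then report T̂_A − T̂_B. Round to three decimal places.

3.955

T̂_A = 0.666(42.8) + 0.334(64.83) = 50.15802
T̂_B = 0.533(37.4) + 0.467(56.25) = 46.20295
T̂_A − T̂_B = 3.95507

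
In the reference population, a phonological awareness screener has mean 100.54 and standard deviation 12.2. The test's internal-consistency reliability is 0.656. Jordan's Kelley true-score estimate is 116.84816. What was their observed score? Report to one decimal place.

125.4

T̂ = ρX + (1 − ρ)μ  ⇒  X = (T̂ − (1 − ρ)μ) / ρ
X = (116.84816 − 0.344 × 100.54) / 0.656 = (116.84816 − 34.58576) / 0.656 = 82.26240 / 0.656 = 125.400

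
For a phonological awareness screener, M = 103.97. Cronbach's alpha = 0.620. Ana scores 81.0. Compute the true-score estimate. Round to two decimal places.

Weight the observed score by reliability and the mean by (1 − reliability): T̂ = 0.620·81.0 + 0.380·103.97 = 50.2200 + 39.50860 = 89.729.

89.73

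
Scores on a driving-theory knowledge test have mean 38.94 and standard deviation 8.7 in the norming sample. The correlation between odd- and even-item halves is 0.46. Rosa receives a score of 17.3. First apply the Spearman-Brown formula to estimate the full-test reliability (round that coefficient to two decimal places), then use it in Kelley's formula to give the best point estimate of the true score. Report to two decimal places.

25.31

Spearman-Brown: ρ = 2r/(1 + r) = 2(0.46)/(1 + 0.46) = 0.920/1.46 = 0.6301 → 0.63
T̂ = ρX + (1 − ρ)μ
  = 0.63 × 17.3 + 0.37 × 38.94
  = 10.899 + 14.4078
  = 25.307
  ≈ 25.31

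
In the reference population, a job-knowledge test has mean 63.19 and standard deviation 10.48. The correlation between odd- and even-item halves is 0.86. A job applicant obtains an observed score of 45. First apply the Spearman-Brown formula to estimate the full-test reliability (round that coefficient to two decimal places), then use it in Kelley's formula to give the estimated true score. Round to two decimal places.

Spearman-Brown: ρ = 2r/(1 + r) = 2(0.86)/(1 + 0.86) = 1.720/1.86 = 0.9247 → 0.92
T̂ = ρX + (1 − ρ)μ
  = 0.92 × 45 + 0.08 × 63.19
  = 41.40 + 5.0552
  = 46.455
  ≈ 46.46

46.46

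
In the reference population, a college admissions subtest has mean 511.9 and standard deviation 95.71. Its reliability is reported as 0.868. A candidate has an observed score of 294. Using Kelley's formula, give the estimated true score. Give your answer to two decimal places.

322.76

T̂ = ρX + (1 − ρ)μ
  = 0.868 × 294 + 0.132 × 511.9
  = 255.192 + 67.5708
  = 322.763
  ≈ 322.76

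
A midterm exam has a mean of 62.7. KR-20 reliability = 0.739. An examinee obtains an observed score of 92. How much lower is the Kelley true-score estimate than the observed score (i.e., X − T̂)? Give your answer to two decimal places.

T̂ = 0.739(92) + 0.261(62.7) = 67.988 + 16.3647 = 84.3527 → 84.353
X − T̂ = 92 − 84.353 = 7.647 → 7.65

7.65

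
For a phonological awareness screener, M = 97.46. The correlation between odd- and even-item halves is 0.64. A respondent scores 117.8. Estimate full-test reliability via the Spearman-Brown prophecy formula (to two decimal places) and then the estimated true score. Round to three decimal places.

113.325

Spearman-Brown: ρ = 2r/(1 + r) = 2(0.64)/(1 + 0.64) = 1.280/1.64 = 0.7805 → 0.78
T̂ = 0.78(117.8) + 0.22(97.46) = 91.884 + 21.4412 = 113.3252 → 113.325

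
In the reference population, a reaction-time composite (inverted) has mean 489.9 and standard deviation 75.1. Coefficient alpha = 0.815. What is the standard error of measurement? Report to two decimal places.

32.30

SEM = SD · √(1 − ρ) = 75.1 × √0.185 = 75.1 × 0.4301 = 32.302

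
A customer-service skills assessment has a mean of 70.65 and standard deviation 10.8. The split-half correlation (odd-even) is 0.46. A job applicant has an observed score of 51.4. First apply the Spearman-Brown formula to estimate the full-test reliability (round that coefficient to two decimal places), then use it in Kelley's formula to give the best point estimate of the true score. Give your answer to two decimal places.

Spearman-Brown: ρ = 2r/(1 + r) = 2(0.46)/(1 + 0.46) = 0.920/1.46 = 0.6301 → 0.63
Weight the observed score by reliability and the mean by (1 − reliability): T̂ = 0.63·51.4 + 0.37·70.65 = 32.382 + 26.1405 = 58.523.

58.52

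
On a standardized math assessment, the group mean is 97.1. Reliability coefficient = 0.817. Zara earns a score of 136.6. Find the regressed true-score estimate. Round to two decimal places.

Regress the observed score toward the mean by the unreliability: T̂ = 0.817·136.6 + 0.183·97.1 = 111.6022 + 17.7693 = 129.371.

129.37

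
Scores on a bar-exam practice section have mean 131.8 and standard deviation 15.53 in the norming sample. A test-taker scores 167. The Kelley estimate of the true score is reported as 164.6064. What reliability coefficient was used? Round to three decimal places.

T̂ = ρX + (1 − ρ)μ  ⇒  T̂ − μ = ρ(X − μ)
ρ = (T̂ − μ)/(X − μ) = (164.6064 − 131.8) / (167 − 131.8) = 32.8064 / 35.2 = 0.93200

0.932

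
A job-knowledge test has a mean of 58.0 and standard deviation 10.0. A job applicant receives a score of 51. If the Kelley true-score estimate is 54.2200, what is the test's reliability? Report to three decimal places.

0.540

T̂ = ρX + (1 − ρ)μ  ⇒  T̂ − μ = ρ(X − μ)
ρ = (T̂ − μ)/(X − μ) = (54.2200 − 58.0) / (51 − 58.0) = -3.7800 / -7.0 = 0.54000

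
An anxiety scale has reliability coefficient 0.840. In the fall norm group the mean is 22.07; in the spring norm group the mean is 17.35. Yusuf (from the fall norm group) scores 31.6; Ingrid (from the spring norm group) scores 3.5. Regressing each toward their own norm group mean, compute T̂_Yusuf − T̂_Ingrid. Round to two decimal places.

T̂_Yusuf = 0.840(31.6) + 0.160(22.07) = 30.0752
T̂_Ingrid = 0.840(3.5) + 0.160(17.35) = 5.7160
Difference = 30.0752 − 5.7160 = 24.3592

24.36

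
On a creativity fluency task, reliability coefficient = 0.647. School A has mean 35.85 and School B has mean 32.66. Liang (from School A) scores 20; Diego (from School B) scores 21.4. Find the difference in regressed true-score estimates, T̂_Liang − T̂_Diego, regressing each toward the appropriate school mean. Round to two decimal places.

0.22

T̂_Liang = 0.647(20) + 0.353(35.85) = 25.5951
T̂_Diego = 0.647(21.4) + 0.353(32.66) = 25.3748
Difference = 25.5951 − 25.3748 = 0.2203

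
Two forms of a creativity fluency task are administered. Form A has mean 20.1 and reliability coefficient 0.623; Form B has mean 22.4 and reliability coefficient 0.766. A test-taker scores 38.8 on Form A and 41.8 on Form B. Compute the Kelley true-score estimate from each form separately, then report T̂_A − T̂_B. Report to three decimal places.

-5.510

T̂_A = 0.623(38.8) + 0.377(20.1) = 31.75010
T̂_B = 0.766(41.8) + 0.234(22.4) = 37.26040
T̂_A − T̂_B = -5.51030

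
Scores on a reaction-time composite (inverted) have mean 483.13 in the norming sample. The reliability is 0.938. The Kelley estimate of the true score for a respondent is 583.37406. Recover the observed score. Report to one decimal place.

T̂ = ρX + (1 − ρ)μ  ⇒  X = (T̂ − (1 − ρ)μ) / ρ
X = (583.37406 − 0.062 × 483.13) / 0.938 = (583.37406 − 29.95406) / 0.938 = 553.42000 / 0.938 = 590.000

590.0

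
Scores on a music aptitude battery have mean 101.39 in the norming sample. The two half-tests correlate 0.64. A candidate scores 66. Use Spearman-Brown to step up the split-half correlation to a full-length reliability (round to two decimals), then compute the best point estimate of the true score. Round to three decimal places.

Spearman-Brown: ρ = 2r/(1 + r) = 2(0.64)/(1 + 0.64) = 1.280/1.64 = 0.7805 → 0.78
T̂ = ρX + (1 − ρ)μ
  = 0.78 × 66 + 0.22 × 101.39
  = 51.48 + 22.3058
  = 73.7858
  ≈ 73.786

73.786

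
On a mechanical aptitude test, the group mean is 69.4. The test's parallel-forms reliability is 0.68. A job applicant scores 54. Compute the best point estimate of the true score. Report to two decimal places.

T̂ = ρX + (1 − ρ)μ
  = 0.68 × 54 + 0.32 × 69.4
  = 36.72 + 22.208
  = 58.928
  ≈ 58.93

58.93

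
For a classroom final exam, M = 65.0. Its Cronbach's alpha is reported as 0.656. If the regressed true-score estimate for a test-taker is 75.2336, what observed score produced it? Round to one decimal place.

T̂ = ρX + (1 − ρ)μ  ⇒  X = (T̂ − (1 − ρ)μ) / ρ
X = (75.2336 − 0.344 × 65.0) / 0.656 = (75.2336 − 22.3600) / 0.656 = 52.8736 / 0.656 = 80.600

80.6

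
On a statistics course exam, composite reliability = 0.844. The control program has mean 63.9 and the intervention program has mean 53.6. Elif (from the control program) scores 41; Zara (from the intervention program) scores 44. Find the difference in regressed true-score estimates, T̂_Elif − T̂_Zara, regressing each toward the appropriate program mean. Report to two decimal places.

T̂_Elif = 0.844(41) + 0.156(63.9) = 44.5724
T̂_Zara = 0.844(44) + 0.156(53.6) = 45.4976
Difference = 44.5724 − 45.4976 = -0.9252

-0.93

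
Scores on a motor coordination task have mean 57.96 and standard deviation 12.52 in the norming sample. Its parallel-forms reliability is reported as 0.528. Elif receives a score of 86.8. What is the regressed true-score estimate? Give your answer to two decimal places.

T̂ = 0.528(86.8) + 0.472(57.96) = 45.8304 + 27.35712 = 73.188 → 73.19

73.19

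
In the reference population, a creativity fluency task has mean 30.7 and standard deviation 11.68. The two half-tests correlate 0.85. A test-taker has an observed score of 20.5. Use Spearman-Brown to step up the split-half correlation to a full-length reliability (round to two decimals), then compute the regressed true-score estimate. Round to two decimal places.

Spearman-Brown: ρ = 2r/(1 + r) = 2(0.85)/(1 + 0.85) = 1.700/1.85 = 0.9189 → 0.92
T̂ = ρX + (1 − ρ)μ
  = 0.92 × 20.5 + 0.08 × 30.7
  = 18.860 + 2.456
  = 21.316
  ≈ 21.32

21.32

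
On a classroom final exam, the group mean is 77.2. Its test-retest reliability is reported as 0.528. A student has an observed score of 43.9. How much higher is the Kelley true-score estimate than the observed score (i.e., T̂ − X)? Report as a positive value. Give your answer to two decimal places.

T̂ = ρX + (1 − ρ)μ
  = 0.528 × 43.9 + 0.472 × 77.2
  = 23.1792 + 36.4384
  = 59.6176
  ≈ 59.618
T̂ − X = 59.618 − 43.9 = 15.718 → 15.72

15.72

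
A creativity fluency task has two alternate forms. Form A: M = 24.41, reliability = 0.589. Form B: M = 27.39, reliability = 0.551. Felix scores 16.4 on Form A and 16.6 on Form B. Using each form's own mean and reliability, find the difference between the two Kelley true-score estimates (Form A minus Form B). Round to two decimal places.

T̂_A = 0.589(16.4) + 0.411(24.41) = 19.6921
T̂_B = 0.551(16.6) + 0.449(27.39) = 21.4447
T̂_A − T̂_B = -1.7526

-1.75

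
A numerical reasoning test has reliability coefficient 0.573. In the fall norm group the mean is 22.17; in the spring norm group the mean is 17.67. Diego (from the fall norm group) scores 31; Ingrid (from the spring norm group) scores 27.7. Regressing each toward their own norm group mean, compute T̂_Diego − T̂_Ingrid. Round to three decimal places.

3.812

T̂_Diego = 0.573(31) + 0.427(22.17) = 27.22959
T̂_Ingrid = 0.573(27.7) + 0.427(17.67) = 23.41719
Difference = 27.22959 − 23.41719 = 3.81240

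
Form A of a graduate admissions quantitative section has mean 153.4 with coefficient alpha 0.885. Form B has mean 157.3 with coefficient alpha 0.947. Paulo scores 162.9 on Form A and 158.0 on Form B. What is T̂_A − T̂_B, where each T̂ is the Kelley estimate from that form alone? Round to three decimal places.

T̂_A = 0.885(162.9) + 0.115(153.4) = 161.80750
T̂_B = 0.947(158.0) + 0.053(157.3) = 157.96290
T̂_A − T̂_B = 3.84460

3.845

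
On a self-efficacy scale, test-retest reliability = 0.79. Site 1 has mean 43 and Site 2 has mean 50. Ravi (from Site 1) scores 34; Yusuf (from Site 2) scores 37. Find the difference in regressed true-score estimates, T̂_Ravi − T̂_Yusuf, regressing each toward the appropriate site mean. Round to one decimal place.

T̂_Ravi = 0.79(34) + 0.21(43) = 35.890
T̂_Yusuf = 0.79(37) + 0.21(50) = 39.730
Difference = 35.890 − 39.730 = -3.840

-3.8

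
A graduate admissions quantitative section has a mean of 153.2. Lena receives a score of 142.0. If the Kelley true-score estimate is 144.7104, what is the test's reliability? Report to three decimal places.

0.758

T̂ = ρX + (1 − ρ)μ  ⇒  T̂ − μ = ρ(X − μ)
ρ = (T̂ − μ)/(X − μ) = (144.7104 − 153.2) / (142.0 − 153.2) = -8.4896 / -11.2 = 0.75800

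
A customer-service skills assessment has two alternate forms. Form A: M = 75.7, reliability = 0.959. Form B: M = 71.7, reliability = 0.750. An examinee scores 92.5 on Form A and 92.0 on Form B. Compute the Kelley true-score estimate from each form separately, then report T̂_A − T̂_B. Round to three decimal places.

4.886

T̂_A = 0.959(92.5) + 0.041(75.7) = 91.81120
T̂_B = 0.750(92.0) + 0.250(71.7) = 86.92500
T̂_A − T̂_B = 4.88620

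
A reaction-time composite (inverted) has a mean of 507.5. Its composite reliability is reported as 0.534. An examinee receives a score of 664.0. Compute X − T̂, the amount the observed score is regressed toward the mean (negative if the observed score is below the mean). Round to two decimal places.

72.93

Weight the observed score by reliability and the mean by (1 − reliability): T̂ = 0.534·664.0 + 0.466·507.5 = 354.5760 + 236.4950 = 591.0710.
X − T̂ = 664.0 − 591.071 = 72.929 → 72.93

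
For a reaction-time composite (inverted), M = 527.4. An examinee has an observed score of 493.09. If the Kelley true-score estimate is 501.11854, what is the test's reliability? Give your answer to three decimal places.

T̂ = ρX + (1 − ρ)μ  ⇒  T̂ − μ = ρ(X − μ)
ρ = (T̂ − μ)/(X − μ) = (501.11854 − 527.4) / (493.09 − 527.4) = -26.28146 / -34.31 = 0.76600

0.766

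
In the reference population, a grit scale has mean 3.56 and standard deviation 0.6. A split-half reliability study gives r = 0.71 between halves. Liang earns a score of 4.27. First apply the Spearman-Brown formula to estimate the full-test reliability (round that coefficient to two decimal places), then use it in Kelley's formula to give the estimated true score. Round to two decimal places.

4.15

Spearman-Brown: ρ = 2r/(1 + r) = 2(0.71)/(1 + 0.71) = 1.420/1.71 = 0.8304 → 0.83
T̂ = ρX + (1 − ρ)μ
  = 0.83 × 4.27 + 0.17 × 3.56
  = 3.5441 + 0.6052
  = 4.149
  ≈ 4.15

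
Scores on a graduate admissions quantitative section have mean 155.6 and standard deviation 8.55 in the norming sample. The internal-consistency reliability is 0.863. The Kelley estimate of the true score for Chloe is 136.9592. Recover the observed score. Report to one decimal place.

T̂ = ρX + (1 − ρ)μ  ⇒  X = (T̂ − (1 − ρ)μ) / ρ
X = (136.9592 − 0.137 × 155.6) / 0.863 = (136.9592 − 21.3172) / 0.863 = 115.6420 / 0.863 = 134.000

134.0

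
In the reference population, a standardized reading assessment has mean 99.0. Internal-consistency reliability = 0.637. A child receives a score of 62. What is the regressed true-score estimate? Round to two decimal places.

75.43

T̂ = 0.637(62) + 0.363(99.0) = 39.494 + 35.9370 = 75.431 → 75.43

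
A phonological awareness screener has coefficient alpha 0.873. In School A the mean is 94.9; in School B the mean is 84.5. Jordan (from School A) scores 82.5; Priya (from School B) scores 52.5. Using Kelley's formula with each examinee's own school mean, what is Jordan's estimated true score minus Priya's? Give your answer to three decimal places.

T̂_Jordan = 0.873(82.5) + 0.127(94.9) = 84.07480
T̂_Priya = 0.873(52.5) + 0.127(84.5) = 56.56400
Difference = 84.07480 − 56.56400 = 27.51080

27.511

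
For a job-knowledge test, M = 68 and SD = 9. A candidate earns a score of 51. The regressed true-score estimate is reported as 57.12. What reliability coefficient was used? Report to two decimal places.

0.64

T̂ = ρX + (1 − ρ)μ  ⇒  T̂ − μ = ρ(X − μ)
ρ = (T̂ − μ)/(X − μ) = (57.12 − 68) / (51 − 68) = -10.88 / -17.0 = 0.6400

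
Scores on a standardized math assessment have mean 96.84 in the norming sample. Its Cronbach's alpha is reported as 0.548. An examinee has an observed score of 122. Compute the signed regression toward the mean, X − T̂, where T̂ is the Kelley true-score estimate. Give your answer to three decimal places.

T̂ = ρX + (1 − ρ)μ
  = 0.548 × 122 + 0.452 × 96.84
  = 66.856 + 43.77168
  = 110.62768
  ≈ 110.6277
X − T̂ = 122 − 110.6277 = 11.3723 → 11.372

11.372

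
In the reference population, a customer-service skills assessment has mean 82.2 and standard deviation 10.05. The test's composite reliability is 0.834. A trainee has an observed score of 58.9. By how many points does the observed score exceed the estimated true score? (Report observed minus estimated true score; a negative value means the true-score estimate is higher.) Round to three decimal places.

-3.868

T̂ = 0.834(58.9) + 0.166(82.2) = 49.1226 + 13.6452 = 62.76780 → 62.7678
X − T̂ = 58.9 − 62.7678 = -3.8678 → -3.868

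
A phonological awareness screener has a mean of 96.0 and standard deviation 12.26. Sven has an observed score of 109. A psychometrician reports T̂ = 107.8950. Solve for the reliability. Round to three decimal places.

0.915

T̂ = ρX + (1 − ρ)μ  ⇒  T̂ − μ = ρ(X − μ)
ρ = (T̂ − μ)/(X − μ) = (107.8950 − 96.0) / (109 − 96.0) = 11.8950 / 13.0 = 0.91500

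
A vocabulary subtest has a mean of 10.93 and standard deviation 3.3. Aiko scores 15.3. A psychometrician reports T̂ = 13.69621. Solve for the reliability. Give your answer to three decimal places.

T̂ = ρX + (1 − ρ)μ  ⇒  T̂ − μ = ρ(X − μ)
ρ = (T̂ − μ)/(X − μ) = (13.69621 − 10.93) / (15.3 − 10.93) = 2.76621 / 4.37 = 0.63300

0.633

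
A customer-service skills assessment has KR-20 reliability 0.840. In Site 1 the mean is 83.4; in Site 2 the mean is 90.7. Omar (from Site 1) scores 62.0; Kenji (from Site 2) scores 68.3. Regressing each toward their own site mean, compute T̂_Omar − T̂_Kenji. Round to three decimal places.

T̂_Omar = 0.840(62.0) + 0.160(83.4) = 65.42400
T̂_Kenji = 0.840(68.3) + 0.160(90.7) = 71.88400
Difference = 65.42400 − 71.88400 = -6.46000

-6.460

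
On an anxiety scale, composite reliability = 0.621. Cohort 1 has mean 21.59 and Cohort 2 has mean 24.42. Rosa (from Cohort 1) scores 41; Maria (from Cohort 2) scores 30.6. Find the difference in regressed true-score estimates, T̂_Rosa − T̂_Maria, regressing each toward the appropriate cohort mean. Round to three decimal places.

5.386

T̂_Rosa = 0.621(41) + 0.379(21.59) = 33.64361
T̂_Maria = 0.621(30.6) + 0.379(24.42) = 28.25778
Difference = 33.64361 − 28.25778 = 5.38583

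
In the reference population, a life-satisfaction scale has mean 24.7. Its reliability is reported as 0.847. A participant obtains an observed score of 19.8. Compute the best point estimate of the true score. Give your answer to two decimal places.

T̂ = 0.847(19.8) + 0.153(24.7) = 16.7706 + 3.7791 = 20.550 → 20.55

20.55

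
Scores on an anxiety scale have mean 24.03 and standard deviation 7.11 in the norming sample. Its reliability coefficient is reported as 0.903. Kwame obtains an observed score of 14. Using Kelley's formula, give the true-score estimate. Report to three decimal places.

14.973

T̂ = ρX + (1 − ρ)μ
  = 0.903 × 14 + 0.097 × 24.03
  = 12.642 + 2.33091
  = 14.9729
  ≈ 14.973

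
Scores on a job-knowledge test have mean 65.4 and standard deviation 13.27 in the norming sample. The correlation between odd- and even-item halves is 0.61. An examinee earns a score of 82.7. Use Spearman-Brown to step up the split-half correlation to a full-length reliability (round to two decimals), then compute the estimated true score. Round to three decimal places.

78.548

Spearman-Brown: ρ = 2r/(1 + r) = 2(0.61)/(1 + 0.61) = 1.220/1.61 = 0.7578 → 0.76
T̂ = 0.76(82.7) + 0.24(65.4) = 62.852 + 15.696 = 78.5480 → 78.548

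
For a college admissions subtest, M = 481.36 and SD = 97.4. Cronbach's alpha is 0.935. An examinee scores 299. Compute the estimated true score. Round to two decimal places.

310.85

T̂ = 0.935(299) + 0.065(481.36) = 279.565 + 31.28840 = 310.853 → 310.85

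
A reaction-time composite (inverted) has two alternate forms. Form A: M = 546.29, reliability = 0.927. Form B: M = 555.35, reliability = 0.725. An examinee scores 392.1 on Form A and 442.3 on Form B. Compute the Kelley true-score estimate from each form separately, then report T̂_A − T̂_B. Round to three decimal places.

-70.033

T̂_A = 0.927(392.1) + 0.073(546.29) = 403.35587
T̂_B = 0.725(442.3) + 0.275(555.35) = 473.38875
T̂_A − T̂_B = -70.03288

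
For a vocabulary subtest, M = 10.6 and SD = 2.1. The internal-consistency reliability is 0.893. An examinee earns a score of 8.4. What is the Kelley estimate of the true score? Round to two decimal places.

T̂ = ρX + (1 − ρ)μ
  = 0.893 × 8.4 + 0.107 × 10.6
  = 7.5012 + 1.1342
  = 8.635
  ≈ 8.64

8.64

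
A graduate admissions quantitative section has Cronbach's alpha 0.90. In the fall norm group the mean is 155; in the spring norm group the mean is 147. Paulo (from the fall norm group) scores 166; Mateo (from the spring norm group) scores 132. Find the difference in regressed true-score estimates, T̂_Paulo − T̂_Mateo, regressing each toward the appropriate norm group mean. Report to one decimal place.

T̂_Paulo = 0.90(166) + 0.10(155) = 164.900
T̂_Mateo = 0.90(132) + 0.10(147) = 133.500
Difference = 164.900 − 133.500 = 31.400

31.4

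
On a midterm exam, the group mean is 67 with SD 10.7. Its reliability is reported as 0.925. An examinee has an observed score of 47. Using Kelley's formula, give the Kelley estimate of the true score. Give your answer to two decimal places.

48.50

T̂ = ρX + (1 − ρ)μ
  = 0.925 × 47 + 0.075 × 67
  = 43.475 + 5.025
  = 48.500
  ≈ 48.50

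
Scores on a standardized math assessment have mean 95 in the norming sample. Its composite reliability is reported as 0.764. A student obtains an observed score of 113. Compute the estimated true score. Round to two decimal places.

Kelley's formula gives T̂ = 0.764·113 + 0.236·95 = 86.332 + 22.420 = 108.752.

108.75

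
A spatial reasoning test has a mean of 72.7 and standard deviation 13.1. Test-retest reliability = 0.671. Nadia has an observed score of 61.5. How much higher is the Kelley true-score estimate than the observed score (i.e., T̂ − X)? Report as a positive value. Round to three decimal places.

Weight the observed score by reliability and the mean by (1 − reliability): T̂ = 0.671·61.5 + 0.329·72.7 = 41.2665 + 23.9183 = 65.18480.
T̂ − X = 65.1848 − 61.5 = 3.6848 → 3.685

3.685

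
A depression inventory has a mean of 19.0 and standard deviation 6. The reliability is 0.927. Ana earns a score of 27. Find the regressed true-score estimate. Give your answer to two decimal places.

T̂ = ρX + (1 − ρ)μ
  = 0.927 × 27 + 0.073 × 19.0
  = 25.029 + 1.3870
  = 26.416
  ≈ 26.42

26.42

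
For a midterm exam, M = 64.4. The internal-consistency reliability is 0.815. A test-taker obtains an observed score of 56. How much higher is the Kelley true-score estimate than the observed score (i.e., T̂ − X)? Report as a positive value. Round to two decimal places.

T̂ = 0.815(56) + 0.185(64.4) = 45.640 + 11.9140 = 57.5540 → 57.554
T̂ − X = 57.554 − 56 = 1.554 → 1.55

1.55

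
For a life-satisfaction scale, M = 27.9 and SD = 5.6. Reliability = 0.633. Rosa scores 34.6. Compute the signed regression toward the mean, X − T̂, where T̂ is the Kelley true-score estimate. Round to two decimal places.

T̂ = 0.633(34.6) + 0.367(27.9) = 21.9018 + 10.2393 = 32.1411 → 32.141
X − T̂ = 34.6 − 32.141 = 2.459 → 2.46

2.46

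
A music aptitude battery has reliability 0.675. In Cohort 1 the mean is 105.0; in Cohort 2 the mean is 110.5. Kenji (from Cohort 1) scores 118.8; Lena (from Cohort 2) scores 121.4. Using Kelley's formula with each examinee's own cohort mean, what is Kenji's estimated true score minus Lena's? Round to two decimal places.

-3.54

T̂_Kenji = 0.675(118.8) + 0.325(105.0) = 114.3150
T̂_Lena = 0.675(121.4) + 0.325(110.5) = 117.8575
Difference = 114.3150 − 117.8575 = -3.5425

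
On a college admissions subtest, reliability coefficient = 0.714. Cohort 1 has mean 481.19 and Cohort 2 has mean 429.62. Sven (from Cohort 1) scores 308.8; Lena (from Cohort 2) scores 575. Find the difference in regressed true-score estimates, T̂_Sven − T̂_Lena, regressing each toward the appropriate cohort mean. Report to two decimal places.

T̂_Sven = 0.714(308.8) + 0.286(481.19) = 358.1035
T̂_Lena = 0.714(575) + 0.286(429.62) = 533.4213
Difference = 358.1035 − 533.4213 = -175.3178

-175.32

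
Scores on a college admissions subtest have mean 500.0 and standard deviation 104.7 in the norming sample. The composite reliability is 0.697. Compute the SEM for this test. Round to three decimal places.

SEM = SD · √(1 − ρ) = 104.7 × √0.303 = 104.7 × 0.5505 = 57.6326

57.633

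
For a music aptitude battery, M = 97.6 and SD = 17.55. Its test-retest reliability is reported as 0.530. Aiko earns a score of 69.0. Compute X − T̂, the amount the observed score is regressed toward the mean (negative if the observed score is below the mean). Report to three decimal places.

-13.442

Regress the observed score toward the mean by the unreliability: T̂ = 0.530·69.0 + 0.470·97.6 = 36.5700 + 45.8720 = 82.44200.
X − T̂ = 69.0 − 82.4420 = -13.4420 → -13.442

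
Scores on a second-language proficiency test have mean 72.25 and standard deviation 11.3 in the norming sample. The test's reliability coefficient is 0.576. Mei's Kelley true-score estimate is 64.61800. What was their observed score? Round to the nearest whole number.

59

T̂ = ρX + (1 − ρ)μ  ⇒  X = (T̂ − (1 − ρ)μ) / ρ
X = (64.61800 − 0.424 × 72.25) / 0.576 = (64.61800 − 30.63400) / 0.576 = 33.98400 / 0.576 = 59.00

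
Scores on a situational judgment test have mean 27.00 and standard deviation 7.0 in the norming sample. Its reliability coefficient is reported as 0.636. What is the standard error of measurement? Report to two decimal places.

SEM = SD · √(1 − ρ) = 7.0 × √0.364 = 7.0 × 0.6033 = 4.223

4.22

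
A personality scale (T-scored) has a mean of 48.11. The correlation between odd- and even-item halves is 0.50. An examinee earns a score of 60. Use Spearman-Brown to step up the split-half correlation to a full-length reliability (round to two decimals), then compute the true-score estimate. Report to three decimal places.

Spearman-Brown: ρ = 2r/(1 + r) = 2(0.50)/(1 + 0.50) = 1.000/1.50 = 0.6667 → 0.67
T̂ = 0.67(60) + 0.33(48.11) = 40.20 + 15.8763 = 56.0763 → 56.076

56.076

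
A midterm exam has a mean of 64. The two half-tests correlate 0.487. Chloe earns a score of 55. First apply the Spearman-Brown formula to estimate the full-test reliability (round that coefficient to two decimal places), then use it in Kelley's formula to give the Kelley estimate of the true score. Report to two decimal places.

58.06

Spearman-Brown: ρ = 2r/(1 + r) = 2(0.487)/(1 + 0.487) = 0.9740/1.487 = 0.6550 → 0.66
T̂ = 0.66(55) + 0.34(64) = 36.30 + 21.76 = 58.060 → 58.06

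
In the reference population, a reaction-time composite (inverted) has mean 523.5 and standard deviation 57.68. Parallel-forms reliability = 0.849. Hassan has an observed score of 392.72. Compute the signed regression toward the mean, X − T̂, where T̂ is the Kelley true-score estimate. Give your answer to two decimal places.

-19.75

T̂ = ρX + (1 − ρ)μ
  = 0.849 × 392.72 + 0.151 × 523.5
  = 333.41928 + 79.0485
  = 412.4678
  ≈ 412.468
X − T̂ = 392.72 − 412.468 = -19.748 → -19.75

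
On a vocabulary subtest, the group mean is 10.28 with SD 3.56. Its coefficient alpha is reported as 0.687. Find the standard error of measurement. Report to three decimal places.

1.992

SEM = SD · √(1 − ρ) = 3.56 × √0.313 = 3.56 × 0.5595 = 1.9917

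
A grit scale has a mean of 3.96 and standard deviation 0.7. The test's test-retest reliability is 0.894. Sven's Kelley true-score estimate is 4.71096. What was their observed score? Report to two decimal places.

T̂ = ρX + (1 − ρ)μ  ⇒  X = (T̂ − (1 − ρ)μ) / ρ
X = (4.71096 − 0.106 × 3.96) / 0.894 = (4.71096 − 0.41976) / 0.894 = 4.29120 / 0.894 = 4.8000

4.80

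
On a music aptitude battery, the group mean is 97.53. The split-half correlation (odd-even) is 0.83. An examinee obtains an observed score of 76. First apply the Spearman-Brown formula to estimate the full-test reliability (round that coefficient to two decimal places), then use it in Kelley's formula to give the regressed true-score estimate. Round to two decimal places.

77.94

Spearman-Brown: ρ = 2r/(1 + r) = 2(0.83)/(1 + 0.83) = 1.660/1.83 = 0.9071 → 0.91
T̂ = 0.91(76) + 0.09(97.53) = 69.16 + 8.7777 = 77.938 → 77.94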